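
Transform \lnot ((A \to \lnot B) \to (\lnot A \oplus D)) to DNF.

(\lnot A \land D) \lor (\lnot B \land A \land \lnot D)

\lnot ((A \to \lnot B) \to (\lnot A \oplus D))
≡ \lnot (\lnot (A \to \lnot B) \lor (\lnot A \oplus D))   — eliminate \to
≡ \lnot (\lnot (\lnot A \lor \lnot B) \lor (\lnot A \oplus D))   — eliminate \to
≡ \lnot (\lnot (\lnot A \lor \lnot B) \lor (\lnot A \land \lnot D) \lor (\lnot \lnot A \land D))   — expand \oplus
≡ \lnot \lnot (\lnot A \lor \lnot B) \land \lnot (\lnot A \land \lnot D) \land \lnot (\lnot \lnot A \land D)   — De Morgan
≡ (\lnot A \lor \lnot B) \land \lnot (\lnot A \land \lnot D) \land \lnot (\lnot \lnot A \land D)   — double negation
≡ (\lnot A \lor \lnot B) \land (\lnot \lnot A \lor \lnot \lnot D) \land \lnot (\lnot \lnot A \land D)   — De Morgan
≡ (\lnot A \lor \lnot B) \land (A \lor \lnot \lnot D) \land \lnot (\lnot \lnot A \land D)   — double negation
≡ (\lnot A \lor \lnot B) \land (A \lor D) \land \lnot (\lnot \lnot A \land D)   — double negation
≡ (\lnot A \lor \lnot B) \land (A \lor D) \land (\lnot \lnot \lnot A \lor \lnot D)   — De Morgan
≡ (\lnot A \lor \lnot B) \land (A \lor D) \land (\lnot A \lor \lnot D)   — double negation
≡ (\lnot A \land A \land \lnot A) \lor (\lnot A \land A \land \lnot D) \lor (\lnot A \land D \land \lnot A) \lor (\lnot A \land D \land \lnot D) \lor (\lnot B \land A \land \lnot A) \lor (\lnot B \land A \land \lnot D) \lor (\lnot B \land D \land \lnot A) \lor (\lnot B \land D \land \lnot D)   — distribute \land over \lor
≡ (\lnot A \land D) \lor (\lnot B \land A \land \lnot D)   — simplify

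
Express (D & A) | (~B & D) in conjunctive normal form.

D & (A | ~B)

(D & A) | (~B & D)
≡ (D | ~B) & (D | D) & (A | ~B) & (A | D)
≡ D & (A | ~B)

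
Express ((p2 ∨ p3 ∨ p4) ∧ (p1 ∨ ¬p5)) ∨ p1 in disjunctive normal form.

(p2 ∧ ¬p5) ∨ (p3 ∧ ¬p5) ∨ (p4 ∧ ¬p5) ∨ p1

((p2 ∨ p3 ∨ p4) ∧ (p1 ∨ ¬p5)) ∨ p1
≡ (p2 ∧ p1) ∨ (p2 ∧ ¬p5) ∨ (p3 ∧ p1) ∨ (p3 ∧ ¬p5) ∨ (p4 ∧ p1) ∨ (p4 ∧ ¬p5) ∨ p1   [distribute ∧ over ∨]
≡ (p2 ∧ ¬p5) ∨ (p3 ∧ ¬p5) ∨ (p4 ∧ ¬p5) ∨ p1   [simplify]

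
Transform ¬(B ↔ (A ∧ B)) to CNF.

B ∧ (¬A ∨ ¬B)

¬(B ↔ (A ∧ B))
≡ ¬((B → (A ∧ B)) ∧ ((A ∧ B) → B))   (eliminate ↔)
≡ ¬((¬B ∨ (A ∧ B)) ∧ ((A ∧ B) → B))   (eliminate →)
≡ ¬((¬B ∨ (A ∧ B)) ∧ (¬(A ∧ B) ∨ B))   (eliminate →)
≡ ¬(¬B ∨ (A ∧ B)) ∨ ¬(¬(A ∧ B) ∨ B)   (De Morgan)
≡ (¬¬B ∧ ¬(A ∧ B)) ∨ ¬(¬(A ∧ B) ∨ B)   (De Morgan)
≡ (B ∧ ¬(A ∧ B)) ∨ ¬(¬(A ∧ B) ∨ B)   (double negation)
≡ (B ∧ (¬A ∨ ¬B)) ∨ ¬(¬(A ∧ B) ∨ B)   (De Morgan)
≡ (B ∧ (¬A ∨ ¬B)) ∨ (¬¬(A ∧ B) ∧ ¬B)   (De Morgan)
≡ (B ∧ (¬A ∨ ¬B)) ∨ (A ∧ B ∧ ¬B)   (double negation)
≡ (B ∨ A) ∧ (B ∨ B) ∧ (B ∨ ¬B) ∧ (¬A ∨ ¬B ∨ A) ∧ (¬A ∨ ¬B ∨ B) ∧ (¬A ∨ ¬B ∨ ¬B)   (distribute ∨ over ∧)
≡ B ∧ (¬A ∨ ¬B)   (simplify)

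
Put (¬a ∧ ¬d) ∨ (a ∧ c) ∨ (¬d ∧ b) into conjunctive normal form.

(¬a ∨ c ∨ b) ∧ (¬d ∨ a) ∧ (¬d ∨ c)

(¬a ∧ ¬d) ∨ (a ∧ c) ∨ (¬d ∧ b)
= (¬a ∨ a ∨ ¬d) ∧ (¬a ∨ a ∨ b) ∧ (¬a ∨ c ∨ ¬d) ∧ (¬a ∨ c ∨ b) ∧ (¬d ∨ a ∨ ¬d) ∧ (¬d ∨ a ∨ b) ∧ (¬d ∨ c ∨ ¬d) ∧ (¬d ∨ c ∨ b)   — distribute ∨ over ∧
= (¬a ∨ c ∨ b) ∧ (¬d ∨ a) ∧ (¬d ∨ c)   — simplify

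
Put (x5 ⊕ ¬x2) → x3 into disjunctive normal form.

(¬x5 ∧ x2) ∨ (¬x2 ∧ x5) ∨ x3

(x5 ⊕ ¬x2) → x3
≡ ¬(x5 ⊕ ¬x2) ∨ x3   — eliminate →
≡ ¬((x5 ∧ ¬¬x2) ∨ (¬x5 ∧ ¬x2)) ∨ x3   — expand ⊕
≡ (¬(x5 ∧ ¬¬x2) ∧ ¬(¬x5 ∧ ¬x2)) ∨ x3   — De Morgan
≡ ((¬x5 ∨ ¬¬¬x2) ∧ ¬(¬x5 ∧ ¬x2)) ∨ x3   — De Morgan
≡ ((¬x5 ∨ ¬x2) ∧ ¬(¬x5 ∧ ¬x2)) ∨ x3   — double negation
≡ ((¬x5 ∨ ¬x2) ∧ (¬¬x5 ∨ ¬¬x2)) ∨ x3   — De Morgan
≡ ((¬x5 ∨ ¬x2) ∧ (x5 ∨ ¬¬x2)) ∨ x3   — double negation
≡ ((¬x5 ∨ ¬x2) ∧ (x5 ∨ x2)) ∨ x3   — double negation
≡ (¬x5 ∧ x5) ∨ (¬x5 ∧ x2) ∨ (¬x2 ∧ x5) ∨ (¬x2 ∧ x2) ∨ x3   — distribute ∧ over ∨
≡ (¬x5 ∧ x2) ∨ (¬x2 ∧ x5) ∨ x3   — simplify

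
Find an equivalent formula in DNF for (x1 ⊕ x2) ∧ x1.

(x1 ⊕ x2) ∧ x1
≡ ((x1 ∧ ¬x2) ∨ (¬x1 ∧ x2)) ∧ x1   [expand ⊕]
≡ (x1 ∧ ¬x2 ∧ x1) ∨ (¬x1 ∧ x2 ∧ x1)   [distribute ∧ over ∨]
≡ x1 ∧ ¬x2   [simplify]

x1 ∧ ¬x2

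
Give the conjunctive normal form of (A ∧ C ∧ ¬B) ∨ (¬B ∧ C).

C ∧ ¬B

(A ∧ C ∧ ¬B) ∨ (¬B ∧ C)
≡ (A ∨ ¬B) ∧ (A ∨ C) ∧ (C ∨ ¬B) ∧ (C ∨ C) ∧ (¬B ∨ ¬B) ∧ (¬B ∨ C)   [distribute ∨ over ∧]
≡ C ∧ ¬B   [simplify]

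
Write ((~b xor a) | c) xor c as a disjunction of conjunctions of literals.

(~b & ~a & ~c) | (b & a & ~c)

((~b xor a) | c) xor c
≡ (((~b xor a) | c) & ~c) | (~((~b xor a) | c) & c)   — expand xor
≡ (((~b & ~a) | (~~b & a) | c) & ~c) | (~((~b xor a) | c) & c)   — expand xor
≡ (((~b & ~a) | (~~b & a) | c) & ~c) | (~((~b & ~a) | (~~b & a) | c) & c)   — expand xor
≡ (((~b & ~a) | (b & a) | c) & ~c) | (~((~b & ~a) | (~~b & a) | c) & c)   — double negation
≡ (((~b & ~a) | (b & a) | c) & ~c) | (~(~b & ~a) & ~(~~b & a) & ~c & c)   — De Morgan
≡ (((~b & ~a) | (b & a) | c) & ~c) | ((~~b | ~~a) & ~(~~b & a) & ~c & c)   — De Morgan
≡ (((~b & ~a) | (b & a) | c) & ~c) | ((b | ~~a) & ~(~~b & a) & ~c & c)   — double negation
≡ (((~b & ~a) | (b & a) | c) & ~c) | ((b | a) & ~(~~b & a) & ~c & c)   — double negation
≡ (((~b & ~a) | (b & a) | c) & ~c) | ((b | a) & (~~~b | ~a) & ~c & c)   — De Morgan
≡ (((~b & ~a) | (b & a) | c) & ~c) | ((b | a) & (~b | ~a) & ~c & c)   — double negation
≡ (~b & ~a & ~c) | (b & a & ~c) | (c & ~c) | (b & ~b & ~c & c) | (b & ~a & ~c & c) | (a & ~b & ~c & c) | (a & ~a & ~c & c)   — distribute & over |
≡ (~b & ~a & ~c) | (b & a & ~c)   — simplify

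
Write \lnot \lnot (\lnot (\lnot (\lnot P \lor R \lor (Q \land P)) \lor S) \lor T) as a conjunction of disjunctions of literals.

(\lnot P \lor R \lor Q \lor T) \land (\lnot S \lor T)

\lnot \lnot (\lnot (\lnot (\lnot P \lor R \lor (Q \land P)) \lor S) \lor T)
≡ \lnot (\lnot (\lnot P \lor R \lor (Q \land P)) \lor S) \lor T
≡ (\lnot \lnot (\lnot P \lor R \lor (Q \land P)) \land \lnot S) \lor T
≡ ((\lnot P \lor R \lor (Q \land P)) \land \lnot S) \lor T
≡ (\lnot P \lor R \lor Q \lor T) \land (\lnot P \lor R \lor P \lor T) \land (\lnot S \lor T)
≡ (\lnot P \lor R \lor Q \lor T) \land (\lnot S \lor T)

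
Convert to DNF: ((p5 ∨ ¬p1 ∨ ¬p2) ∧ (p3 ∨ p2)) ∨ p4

(p5 ∧ p3) ∨ (p5 ∧ p2) ∨ (¬p1 ∧ p3) ∨ (¬p1 ∧ p2) ∨ (¬p2 ∧ p3) ∨ p4

((p5 ∨ ¬p1 ∨ ¬p2) ∧ (p3 ∨ p2)) ∨ p4
= (p5 ∧ p3) ∨ (p5 ∧ p2) ∨ (¬p1 ∧ p3) ∨ (¬p1 ∧ p2) ∨ (¬p2 ∧ p3) ∨ (¬p2 ∧ p2) ∨ p4   [distribute ∧ over ∨]
= (p5 ∧ p3) ∨ (p5 ∧ p2) ∨ (¬p1 ∧ p3) ∨ (¬p1 ∧ p2) ∨ (¬p2 ∧ p3) ∨ p4   [simplify]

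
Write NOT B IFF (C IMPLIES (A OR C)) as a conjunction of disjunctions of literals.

(C OR NOT B) AND (NOT A OR NOT B) AND (NOT C OR NOT B)

NOT B IFF (C IMPLIES (A OR C))
≡ (NOT B IMPLIES (C IMPLIES (A OR C))) AND ((C IMPLIES (A OR C)) IMPLIES NOT B)
≡ (NOT NOT B OR (C IMPLIES (A OR C))) AND ((C IMPLIES (A OR C)) IMPLIES NOT B)
≡ (NOT NOT B OR NOT C OR A OR C) AND ((C IMPLIES (A OR C)) IMPLIES NOT B)
≡ (NOT NOT B OR NOT C OR A OR C) AND (NOT (C IMPLIES (A OR C)) OR NOT B)
≡ (NOT NOT B OR NOT C OR A OR C) AND (NOT (NOT C OR A OR C) OR NOT B)
≡ (B OR NOT C OR A OR C) AND (NOT (NOT C OR A OR C) OR NOT B)
≡ (B OR NOT C OR A OR C) AND ((NOT NOT C AND NOT A AND NOT C) OR NOT B)
≡ (B OR NOT C OR A OR C) AND ((C AND NOT A AND NOT C) OR NOT B)
≡ (B OR NOT C OR A OR C) AND (C OR NOT B) AND (NOT A OR NOT B) AND (NOT C OR NOT B)
≡ (C OR NOT B) AND (NOT A OR NOT B) AND (NOT C OR NOT B)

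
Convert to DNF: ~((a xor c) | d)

(~a & ~c & ~d) | (c & a & ~d)

~((a xor c) | d)
≡ ~((a & ~c) | (~a & c) | d)
≡ ~(a & ~c) & ~(~a & c) & ~d
≡ (~a | ~~c) & ~(~a & c) & ~d
≡ (~a | c) & ~(~a & c) & ~d
≡ (~a | c) & (~~a | ~c) & ~d
≡ (~a | c) & (a | ~c) & ~d
≡ (~a & a & ~d) | (~a & ~c & ~d) | (c & a & ~d) | (c & ~c & ~d)
≡ (~a & ~c & ~d) | (c & a & ~d)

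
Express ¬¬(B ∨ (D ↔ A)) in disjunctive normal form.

¬¬(B ∨ (D ↔ A))
≡ ¬¬(B ∨ ((D → A) ∧ (A → D)))   (eliminate ↔)
≡ ¬¬(B ∨ ((¬D ∨ A) ∧ (A → D)))   (eliminate →)
≡ ¬¬(B ∨ ((¬D ∨ A) ∧ (¬A ∨ D)))   (eliminate →)
≡ B ∨ ((¬D ∨ A) ∧ (¬A ∨ D))   (double negation)
≡ B ∨ (¬D ∧ ¬A) ∨ (¬D ∧ D) ∨ (A ∧ ¬A) ∨ (A ∧ D)   (distribute ∧ over ∨)
≡ B ∨ (¬D ∧ ¬A) ∨ (A ∧ D)   (simplify)

B ∨ (¬D ∧ ¬A) ∨ (A ∧ D)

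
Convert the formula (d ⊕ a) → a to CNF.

(d ⊕ a) → a
≡ ¬(d ⊕ a) ∨ a   (eliminate →)
≡ ¬((d ∨ a) ∧ ¬(d ∧ a)) ∨ a   (expand ⊕)
≡ ¬(d ∨ a) ∨ ¬¬(d ∧ a) ∨ a   (De Morgan)
≡ (¬d ∧ ¬a) ∨ ¬¬(d ∧ a) ∨ a   (De Morgan)
≡ (¬d ∧ ¬a) ∨ (d ∧ a) ∨ a   (double negation)
≡ (¬d ∨ d ∨ a) ∧ (¬d ∨ a ∨ a) ∧ (¬a ∨ d ∨ a) ∧ (¬a ∨ a ∨ a)   (distribute ∨ over ∧)
≡ ¬d ∨ a   (simplify)

¬d ∨ a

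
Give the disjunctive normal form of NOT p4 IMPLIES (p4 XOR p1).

NOT p4 IMPLIES (p4 XOR p1)
≡ NOT NOT p4 OR (p4 XOR p1)   [eliminate IMPLIES]
≡ NOT NOT p4 OR (p4 AND NOT p1) OR (NOT p4 AND p1)   [expand XOR]
≡ p4 OR (p4 AND NOT p1) OR (NOT p4 AND p1)   [double negation]
≡ p4 OR (NOT p4 AND p1)   [simplify]

p4 OR (NOT p4 AND p1)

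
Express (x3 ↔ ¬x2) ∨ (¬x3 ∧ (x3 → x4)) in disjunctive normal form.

(x3 ↔ ¬x2) ∨ (¬x3 ∧ (x3 → x4))
⇔ ((x3 → ¬x2) ∧ (¬x2 → x3)) ∨ (¬x3 ∧ (x3 → x4))   [eliminate ↔]
⇔ ((¬x3 ∨ ¬x2) ∧ (¬x2 → x3)) ∨ (¬x3 ∧ (x3 → x4))   [eliminate →]
⇔ ((¬x3 ∨ ¬x2) ∧ (¬¬x2 ∨ x3)) ∨ (¬x3 ∧ (x3 → x4))   [eliminate →]
⇔ ((¬x3 ∨ ¬x2) ∧ (¬¬x2 ∨ x3)) ∨ (¬x3 ∧ (¬x3 ∨ x4))   [eliminate →]
⇔ ((¬x3 ∨ ¬x2) ∧ (x2 ∨ x3)) ∨ (¬x3 ∧ (¬x3 ∨ x4))   [double negation]
⇔ (¬x3 ∧ x2) ∨ (¬x3 ∧ x3) ∨ (¬x2 ∧ x2) ∨ (¬x2 ∧ x3) ∨ (¬x3 ∧ ¬x3) ∨ (¬x3 ∧ x4)   [distribute ∧ over ∨]
⇔ (¬x2 ∧ x3) ∨ ¬x3   [simplify]

(¬x2 ∧ x3) ∨ ¬x3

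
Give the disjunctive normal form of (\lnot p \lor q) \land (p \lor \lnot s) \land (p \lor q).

(q \land p) \lor (q \land \lnot s)

(\lnot p \lor q) \land (p \lor \lnot s) \land (p \lor q)
≡ (\lnot p \land p \land p) \lor (\lnot p \land p \land q) \lor (\lnot p \land \lnot s \land p) \lor (\lnot p \land \lnot s \land q) \lor (q \land p \land p) \lor (q \land p \land q) \lor (q \land \lnot s \land p) \lor (q \land \lnot s \land q)
≡ (q \land p) \lor (q \land \lnot s)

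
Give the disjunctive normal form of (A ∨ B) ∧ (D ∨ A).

A ∨ (B ∧ D)

(A ∨ B) ∧ (D ∨ A)
= (A ∧ D) ∨ (A ∧ A) ∨ (B ∧ D) ∨ (B ∧ A)   — distribute ∧ over ∨
= A ∨ (B ∧ D)   — simplify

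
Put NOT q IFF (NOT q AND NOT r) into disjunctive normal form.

q OR (NOT q AND NOT r)

NOT q IFF (NOT q AND NOT r)
≡ (NOT q IMPLIES (NOT q AND NOT r)) AND ((NOT q AND NOT r) IMPLIES NOT q)
≡ (NOT NOT q OR (NOT q AND NOT r)) AND ((NOT q AND NOT r) IMPLIES NOT q)
≡ (NOT NOT q OR (NOT q AND NOT r)) AND (NOT (NOT q AND NOT r) OR NOT q)
≡ (q OR (NOT q AND NOT r)) AND (NOT (NOT q AND NOT r) OR NOT q)
≡ (q OR (NOT q AND NOT r)) AND (NOT NOT q OR NOT NOT r OR NOT q)
≡ (q OR (NOT q AND NOT r)) AND (q OR NOT NOT r OR NOT q)
≡ (q OR (NOT q AND NOT r)) AND (q OR r OR NOT q)
≡ (q AND q) OR (q AND r) OR (q AND NOT q) OR (NOT q AND NOT r AND q) OR (NOT q AND NOT r AND r) OR (NOT q AND NOT r AND NOT q)
≡ q OR (NOT q AND NOT r)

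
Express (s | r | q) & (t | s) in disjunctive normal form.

s | (r & t) | (q & t)

(s | r | q) & (t | s)
≡ (s & t) | (s & s) | (r & t) | (r & s) | (q & t) | (q & s)   [distribute & over |]
≡ s | (r & t) | (q & t)   [simplify]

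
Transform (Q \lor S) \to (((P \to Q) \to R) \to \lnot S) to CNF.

(Q \lor S) \to (((P \to Q) \to R) \to \lnot S)
≡ \lnot (Q \lor S) \lor (((P \to Q) \to R) \to \lnot S)   — eliminate \to
≡ \lnot (Q \lor S) \lor \lnot ((P \to Q) \to R) \lor \lnot S   — eliminate \to
≡ \lnot (Q \lor S) \lor \lnot (\lnot (P \to Q) \lor R) \lor \lnot S   — eliminate \to
≡ \lnot (Q \lor S) \lor \lnot (\lnot (\lnot P \lor Q) \lor R) \lor \lnot S   — eliminate \to
≡ (\lnot Q \land \lnot S) \lor \lnot (\lnot (\lnot P \lor Q) \lor R) \lor \lnot S   — De Morgan
≡ (\lnot Q \land \lnot S) \lor (\lnot \lnot (\lnot P \lor Q) \land \lnot R) \lor \lnot S   — De Morgan
≡ (\lnot Q \land \lnot S) \lor ((\lnot P \lor Q) \land \lnot R) \lor \lnot S   — double negation
≡ (\lnot Q \lor \lnot P \lor Q \lor \lnot S) \land (\lnot Q \lor \lnot R \lor \lnot S) \land (\lnot S \lor \lnot P \lor Q \lor \lnot S) \land (\lnot S \lor \lnot R \lor \lnot S)   — distribute \lor over \land
≡ (\lnot S \lor \lnot P \lor Q) \land (\lnot S \lor \lnot R)   — simplify

(\lnot S \lor \lnot P \lor Q) \land (\lnot S \lor \lnot R)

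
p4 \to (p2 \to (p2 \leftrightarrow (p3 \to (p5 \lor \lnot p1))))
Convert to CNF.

\lnot p4 \lor \lnot p2 \lor \lnot p3 \lor p5 \lor \lnot p1

p4 \to (p2 \to (p2 \leftrightarrow (p3 \to (p5 \lor \lnot p1))))
≡ \lnot p4 \lor (p2 \to (p2 \leftrightarrow (p3 \to (p5 \lor \lnot p1))))   [eliminate \to]
≡ \lnot p4 \lor \lnot p2 \lor (p2 \leftrightarrow (p3 \to (p5 \lor \lnot p1)))   [eliminate \to]
≡ \lnot p4 \lor \lnot p2 \lor ((p2 \to (p3 \to (p5 \lor \lnot p1))) \land ((p3 \to (p5 \lor \lnot p1)) \to p2))   [eliminate \leftrightarrow]
≡ \lnot p4 \lor \lnot p2 \lor ((\lnot p2 \lor (p3 \to (p5 \lor \lnot p1))) \land ((p3 \to (p5 \lor \lnot p1)) \to p2))   [eliminate \to]
≡ \lnot p4 \lor \lnot p2 \lor ((\lnot p2 \lor \lnot p3 \lor p5 \lor \lnot p1) \land ((p3 \to (p5 \lor \lnot p1)) \to p2))   [eliminate \to]
≡ \lnot p4 \lor \lnot p2 \lor ((\lnot p2 \lor \lnot p3 \lor p5 \lor \lnot p1) \land (\lnot (p3 \to (p5 \lor \lnot p1)) \lor p2))   [eliminate \to]
≡ \lnot p4 \lor \lnot p2 \lor ((\lnot p2 \lor \lnot p3 \lor p5 \lor \lnot p1) \land (\lnot (\lnot p3 \lor p5 \lor \lnot p1) \lor p2))   [eliminate \to]
≡ \lnot p4 \lor \lnot p2 \lor ((\lnot p2 \lor \lnot p3 \lor p5 \lor \lnot p1) \land ((\lnot \lnot p3 \land \lnot p5 \land \lnot \lnot p1) \lor p2))   [De Morgan]
≡ \lnot p4 \lor \lnot p2 \lor ((\lnot p2 \lor \lnot p3 \lor p5 \lor \lnot p1) \land ((p3 \land \lnot p5 \land \lnot \lnot p1) \lor p2))   [double negation]
≡ \lnot p4 \lor \lnot p2 \lor ((\lnot p2 \lor \lnot p3 \lor p5 \lor \lnot p1) \land ((p3 \land \lnot p5 \land p1) \lor p2))   [double negation]
≡ (\lnot p4 \lor \lnot p2 \lor \lnot p2 \lor \lnot p3 \lor p5 \lor \lnot p1) \land (\lnot p4 \lor \lnot p2 \lor p3 \lor p2) \land (\lnot p4 \lor \lnot p2 \lor \lnot p5 \lor p2) \land (\lnot p4 \lor \lnot p2 \lor p1 \lor p2)   [distribute \lor over \land]
≡ \lnot p4 \lor \lnot p2 \lor \lnot p3 \lor p5 \lor \lnot p1   [simplify]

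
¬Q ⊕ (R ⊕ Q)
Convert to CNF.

(¬Q ∨ ¬R) ∧ (Q ∨ ¬R)

¬Q ⊕ (R ⊕ Q)
⇔ (¬Q ∨ (R ⊕ Q)) ∧ ¬(¬Q ∧ (R ⊕ Q))
⇔ (¬Q ∨ ((R ∨ Q) ∧ ¬(R ∧ Q))) ∧ ¬(¬Q ∧ (R ⊕ Q))
⇔ (¬Q ∨ ((R ∨ Q) ∧ ¬(R ∧ Q))) ∧ ¬(¬Q ∧ (R ∨ Q) ∧ ¬(R ∧ Q))
⇔ (¬Q ∨ ((R ∨ Q) ∧ (¬R ∨ ¬Q))) ∧ ¬(¬Q ∧ (R ∨ Q) ∧ ¬(R ∧ Q))
⇔ (¬Q ∨ ((R ∨ Q) ∧ (¬R ∨ ¬Q))) ∧ (¬¬Q ∨ ¬(R ∨ Q) ∨ ¬¬(R ∧ Q))
⇔ (¬Q ∨ ((R ∨ Q) ∧ (¬R ∨ ¬Q))) ∧ (Q ∨ ¬(R ∨ Q) ∨ ¬¬(R ∧ Q))
⇔ (¬Q ∨ ((R ∨ Q) ∧ (¬R ∨ ¬Q))) ∧ (Q ∨ (¬R ∧ ¬Q) ∨ ¬¬(R ∧ Q))
⇔ (¬Q ∨ ((R ∨ Q) ∧ (¬R ∨ ¬Q))) ∧ (Q ∨ (¬R ∧ ¬Q) ∨ (R ∧ Q))
⇔ (¬Q ∨ R ∨ Q) ∧ (¬Q ∨ ¬R ∨ ¬Q) ∧ (Q ∨ ¬R ∨ R) ∧ (Q ∨ ¬R ∨ Q) ∧ (Q ∨ ¬Q ∨ R) ∧ (Q ∨ ¬Q ∨ Q)
⇔ (¬Q ∨ ¬R) ∧ (Q ∨ ¬R)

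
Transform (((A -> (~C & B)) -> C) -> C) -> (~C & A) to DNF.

(((A -> (~C & B)) -> C) -> C) -> (~C & A)
≡ ~(((A -> (~C & B)) -> C) -> C) | (~C & A)   — eliminate ->
≡ ~(~((A -> (~C & B)) -> C) | C) | (~C & A)   — eliminate ->
≡ ~(~(~(A -> (~C & B)) | C) | C) | (~C & A)   — eliminate ->
≡ ~(~(~(~A | (~C & B)) | C) | C) | (~C & A)   — eliminate ->
≡ (~~(~(~A | (~C & B)) | C) & ~C) | (~C & A)   — De Morgan
≡ ((~(~A | (~C & B)) | C) & ~C) | (~C & A)   — double negation
≡ (((~~A & ~(~C & B)) | C) & ~C) | (~C & A)   — De Morgan
≡ (((A & ~(~C & B)) | C) & ~C) | (~C & A)   — double negation
≡ (((A & (~~C | ~B)) | C) & ~C) | (~C & A)   — De Morgan
≡ (((A & (C | ~B)) | C) & ~C) | (~C & A)   — double negation
≡ (A & C & ~C) | (A & ~B & ~C) | (C & ~C) | (~C & A)   — distribute & over |
≡ ~C & A   — simplify

~C & A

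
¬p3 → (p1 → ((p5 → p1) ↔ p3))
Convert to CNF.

¬p3 → (p1 → ((p5 → p1) ↔ p3))
= ¬¬p3 ∨ (p1 → ((p5 → p1) ↔ p3))   (eliminate →)
= ¬¬p3 ∨ ¬p1 ∨ ((p5 → p1) ↔ p3)   (eliminate →)
= ¬¬p3 ∨ ¬p1 ∨ (((p5 → p1) → p3) ∧ (p3 → (p5 → p1)))   (eliminate ↔)
= ¬¬p3 ∨ ¬p1 ∨ ((¬(p5 → p1) ∨ p3) ∧ (p3 → (p5 → p1)))   (eliminate →)
= ¬¬p3 ∨ ¬p1 ∨ ((¬(¬p5 ∨ p1) ∨ p3) ∧ (p3 → (p5 → p1)))   (eliminate →)
= ¬¬p3 ∨ ¬p1 ∨ ((¬(¬p5 ∨ p1) ∨ p3) ∧ (¬p3 ∨ (p5 → p1)))   (eliminate →)
= ¬¬p3 ∨ ¬p1 ∨ ((¬(¬p5 ∨ p1) ∨ p3) ∧ (¬p3 ∨ ¬p5 ∨ p1))   (eliminate →)
= p3 ∨ ¬p1 ∨ ((¬(¬p5 ∨ p1) ∨ p3) ∧ (¬p3 ∨ ¬p5 ∨ p1))   (double negation)
= p3 ∨ ¬p1 ∨ (((¬¬p5 ∧ ¬p1) ∨ p3) ∧ (¬p3 ∨ ¬p5 ∨ p1))   (De Morgan)
= p3 ∨ ¬p1 ∨ (((p5 ∧ ¬p1) ∨ p3) ∧ (¬p3 ∨ ¬p5 ∨ p1))   (double negation)
= (p3 ∨ ¬p1 ∨ p5 ∨ p3) ∧ (p3 ∨ ¬p1 ∨ ¬p1 ∨ p3) ∧ (p3 ∨ ¬p1 ∨ ¬p3 ∨ ¬p5 ∨ p1)   (distribute ∨ over ∧)
= p3 ∨ ¬p1   (simplify)

p3 ∨ ¬p1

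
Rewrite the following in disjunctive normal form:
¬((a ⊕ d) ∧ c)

¬a ∧ ¬d ∨ d ∧ a ∨ ¬c

¬((a ⊕ d) ∧ c)
= ¬((a ∧ ¬d ∨ ¬a ∧ d) ∧ c)   — expand ⊕
= ¬(a ∧ ¬d ∨ ¬a ∧ d) ∨ ¬c   — De Morgan
= ¬(a ∧ ¬d) ∧ ¬(¬a ∧ d) ∨ ¬c   — De Morgan
= (¬a ∨ ¬¬d) ∧ ¬(¬a ∧ d) ∨ ¬c   — De Morgan
= (¬a ∨ d) ∧ ¬(¬a ∧ d) ∨ ¬c   — double negation
= (¬a ∨ d) ∧ (¬¬a ∨ ¬d) ∨ ¬c   — De Morgan
= (¬a ∨ d) ∧ (a ∨ ¬d) ∨ ¬c   — double negation
= ¬a ∧ a ∨ ¬a ∧ ¬d ∨ d ∧ a ∨ d ∧ ¬d ∨ ¬c   — distribute ∧ over ∨
= ¬a ∧ ¬d ∨ d ∧ a ∨ ¬c   — simplify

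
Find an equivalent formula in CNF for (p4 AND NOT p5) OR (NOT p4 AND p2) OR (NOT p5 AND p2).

(p4 AND NOT p5) OR (NOT p4 AND p2) OR (NOT p5 AND p2)
≡ (p4 OR NOT p4 OR NOT p5) AND (p4 OR NOT p4 OR p2) AND (p4 OR p2 OR NOT p5) AND (p4 OR p2 OR p2) AND (NOT p5 OR NOT p4 OR NOT p5) AND (NOT p5 OR NOT p4 OR p2) AND (NOT p5 OR p2 OR NOT p5) AND (NOT p5 OR p2 OR p2)   [distribute OR over AND]
≡ (p4 OR p2) AND (NOT p5 OR NOT p4) AND (NOT p5 OR p2)   [simplify]

(p4 OR p2) AND (NOT p5 OR NOT p4) AND (NOT p5 OR p2)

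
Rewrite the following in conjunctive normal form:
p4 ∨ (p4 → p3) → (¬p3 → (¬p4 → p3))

p4 ∨ (p4 → p3) → (¬p3 → (¬p4 → p3))
≡ ¬(p4 ∨ (p4 → p3)) ∨ (¬p3 → (¬p4 → p3))   — eliminate →
≡ ¬(p4 ∨ ¬p4 ∨ p3) ∨ (¬p3 → (¬p4 → p3))   — eliminate →
≡ ¬(p4 ∨ ¬p4 ∨ p3) ∨ ¬¬p3 ∨ (¬p4 → p3)   — eliminate →
≡ ¬(p4 ∨ ¬p4 ∨ p3) ∨ ¬¬p3 ∨ ¬¬p4 ∨ p3   — eliminate →
≡ ¬p4 ∧ ¬¬p4 ∧ ¬p3 ∨ ¬¬p3 ∨ ¬¬p4 ∨ p3   — De Morgan
≡ ¬p4 ∧ p4 ∧ ¬p3 ∨ ¬¬p3 ∨ ¬¬p4 ∨ p3   — double negation
≡ ¬p4 ∧ p4 ∧ ¬p3 ∨ p3 ∨ ¬¬p4 ∨ p3   — double negation
≡ ¬p4 ∧ p4 ∧ ¬p3 ∨ p3 ∨ p4 ∨ p3   — double negation
≡ (¬p4 ∨ p3 ∨ p4 ∨ p3) ∧ (p4 ∨ p3 ∨ p4 ∨ p3) ∧ (¬p3 ∨ p3 ∨ p4 ∨ p3)   — distribute ∨ over ∧
≡ p4 ∨ p3   — simplify

p4 ∨ p3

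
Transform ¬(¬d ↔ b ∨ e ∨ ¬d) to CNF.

(¬d ∨ b ∨ e) ∧ d

¬(¬d ↔ b ∨ e ∨ ¬d)
⇔ ¬((¬d → b ∨ e ∨ ¬d) ∧ (b ∨ e ∨ ¬d → ¬d))   [eliminate ↔]
⇔ ¬((¬¬d ∨ b ∨ e ∨ ¬d) ∧ (b ∨ e ∨ ¬d → ¬d))   [eliminate →]
⇔ ¬((¬¬d ∨ b ∨ e ∨ ¬d) ∧ (¬(b ∨ e ∨ ¬d) ∨ ¬d))   [eliminate →]
⇔ ¬(¬¬d ∨ b ∨ e ∨ ¬d) ∨ ¬(¬(b ∨ e ∨ ¬d) ∨ ¬d)   [De Morgan]
⇔ ¬¬¬d ∧ ¬b ∧ ¬e ∧ ¬¬d ∨ ¬(¬(b ∨ e ∨ ¬d) ∨ ¬d)   [De Morgan]
⇔ ¬d ∧ ¬b ∧ ¬e ∧ ¬¬d ∨ ¬(¬(b ∨ e ∨ ¬d) ∨ ¬d)   [double negation]
⇔ ¬d ∧ ¬b ∧ ¬e ∧ d ∨ ¬(¬(b ∨ e ∨ ¬d) ∨ ¬d)   [double negation]
⇔ ¬d ∧ ¬b ∧ ¬e ∧ d ∨ ¬¬(b ∨ e ∨ ¬d) ∧ ¬¬d   [De Morgan]
⇔ ¬d ∧ ¬b ∧ ¬e ∧ d ∨ (b ∨ e ∨ ¬d) ∧ ¬¬d   [double negation]
⇔ ¬d ∧ ¬b ∧ ¬e ∧ d ∨ (b ∨ e ∨ ¬d) ∧ d   [double negation]
⇔ (¬d ∨ b ∨ e ∨ ¬d) ∧ (¬d ∨ d) ∧ (¬b ∨ b ∨ e ∨ ¬d) ∧ (¬b ∨ d) ∧ (¬e ∨ b ∨ e ∨ ¬d) ∧ (¬e ∨ d) ∧ (d ∨ b ∨ e ∨ ¬d) ∧ (d ∨ d)   [distribute ∨ over ∧]
⇔ (¬d ∨ b ∨ e) ∧ d   [simplify]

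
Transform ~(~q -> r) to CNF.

~q & ~r

~(~q -> r)
⇔ ~(~~q | r)   [eliminate ->]
⇔ ~~~q & ~r   [De Morgan]
⇔ ~q & ~r   [double negation]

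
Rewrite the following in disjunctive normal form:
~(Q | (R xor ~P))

(~Q & ~R & P) | (~Q & ~P & R)

~(Q | (R xor ~P))
≡ ~(Q | (R & ~~P) | (~R & ~P))   [expand xor]
≡ ~Q & ~(R & ~~P) & ~(~R & ~P)   [De Morgan]
≡ ~Q & (~R | ~~~P) & ~(~R & ~P)   [De Morgan]
≡ ~Q & (~R | ~P) & ~(~R & ~P)   [double negation]
≡ ~Q & (~R | ~P) & (~~R | ~~P)   [De Morgan]
≡ ~Q & (~R | ~P) & (R | ~~P)   [double negation]
≡ ~Q & (~R | ~P) & (R | P)   [double negation]
≡ (~Q & ~R & R) | (~Q & ~R & P) | (~Q & ~P & R) | (~Q & ~P & P)   [distribute & over |]
≡ (~Q & ~R & P) | (~Q & ~P & R)   [simplify]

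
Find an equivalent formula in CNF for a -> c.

~a | c

a -> c
= ~a | c   [eliminate ->]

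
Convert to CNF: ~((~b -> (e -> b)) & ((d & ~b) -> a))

~b & (e | d) & (e | ~a)

~((~b -> (e -> b)) & ((d & ~b) -> a))
≡ ~((~~b | (e -> b)) & ((d & ~b) -> a))   [eliminate ->]
≡ ~((~~b | ~e | b) & ((d & ~b) -> a))   [eliminate ->]
≡ ~((~~b | ~e | b) & (~(d & ~b) | a))   [eliminate ->]
≡ ~(~~b | ~e | b) | ~(~(d & ~b) | a)   [De Morgan]
≡ (~~~b & ~~e & ~b) | ~(~(d & ~b) | a)   [De Morgan]
≡ (~b & ~~e & ~b) | ~(~(d & ~b) | a)   [double negation]
≡ (~b & e & ~b) | ~(~(d & ~b) | a)   [double negation]
≡ (~b & e & ~b) | (~~(d & ~b) & ~a)   [De Morgan]
≡ (~b & e & ~b) | (d & ~b & ~a)   [double negation]
≡ (~b | d) & (~b | ~b) & (~b | ~a) & (e | d) & (e | ~b) & (e | ~a) & (~b | d) & (~b | ~b) & (~b | ~a)   [distribute | over &]
≡ ~b & (e | d) & (e | ~a)   [simplify]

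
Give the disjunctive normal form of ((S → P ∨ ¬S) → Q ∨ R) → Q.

¬S ∧ ¬Q ∧ ¬R ∨ P ∧ ¬Q ∧ ¬R ∨ Q

((S → P ∨ ¬S) → Q ∨ R) → Q
⇔ ¬((S → P ∨ ¬S) → Q ∨ R) ∨ Q   [eliminate →]
⇔ ¬(¬(S → P ∨ ¬S) ∨ Q ∨ R) ∨ Q   [eliminate →]
⇔ ¬(¬(¬S ∨ P ∨ ¬S) ∨ Q ∨ R) ∨ Q   [eliminate →]
⇔ ¬¬(¬S ∨ P ∨ ¬S) ∧ ¬Q ∧ ¬R ∨ Q   [De Morgan]
⇔ (¬S ∨ P ∨ ¬S) ∧ ¬Q ∧ ¬R ∨ Q   [double negation]
⇔ ¬S ∧ ¬Q ∧ ¬R ∨ P ∧ ¬Q ∧ ¬R ∨ ¬S ∧ ¬Q ∧ ¬R ∨ Q   [distribute ∧ over ∨]
⇔ ¬S ∧ ¬Q ∧ ¬R ∨ P ∧ ¬Q ∧ ¬R ∨ Q   [simplify]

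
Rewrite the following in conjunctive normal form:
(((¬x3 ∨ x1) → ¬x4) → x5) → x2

(((¬x3 ∨ x1) → ¬x4) → x5) → x2
⇔ ¬(((¬x3 ∨ x1) → ¬x4) → x5) ∨ x2   — eliminate →
⇔ ¬(¬((¬x3 ∨ x1) → ¬x4) ∨ x5) ∨ x2   — eliminate →
⇔ ¬(¬(¬(¬x3 ∨ x1) ∨ ¬x4) ∨ x5) ∨ x2   — eliminate →
⇔ (¬¬(¬(¬x3 ∨ x1) ∨ ¬x4) ∧ ¬x5) ∨ x2   — De Morgan
⇔ ((¬(¬x3 ∨ x1) ∨ ¬x4) ∧ ¬x5) ∨ x2   — double negation
⇔ (((¬¬x3 ∧ ¬x1) ∨ ¬x4) ∧ ¬x5) ∨ x2   — De Morgan
⇔ (((x3 ∧ ¬x1) ∨ ¬x4) ∧ ¬x5) ∨ x2   — double negation
⇔ (x3 ∨ ¬x4 ∨ x2) ∧ (¬x1 ∨ ¬x4 ∨ x2) ∧ (¬x5 ∨ x2)   — distribute ∨ over ∧

(x3 ∨ ¬x4 ∨ x2) ∧ (¬x1 ∨ ¬x4 ∨ x2) ∧ (¬x5 ∨ x2)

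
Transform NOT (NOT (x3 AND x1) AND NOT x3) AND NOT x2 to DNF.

x3 AND NOT x2

NOT (NOT (x3 AND x1) AND NOT x3) AND NOT x2
⇔ (NOT NOT (x3 AND x1) OR NOT NOT x3) AND NOT x2   [De Morgan]
⇔ ((x3 AND x1) OR NOT NOT x3) AND NOT x2   [double negation]
⇔ ((x3 AND x1) OR x3) AND NOT x2   [double negation]
⇔ (x3 AND x1 AND NOT x2) OR (x3 AND NOT x2)   [distribute AND over OR]
⇔ x3 AND NOT x2   [simplify]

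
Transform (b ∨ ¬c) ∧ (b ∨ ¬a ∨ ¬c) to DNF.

b ∨ ¬c

(b ∨ ¬c) ∧ (b ∨ ¬a ∨ ¬c)
≡ (b ∧ b) ∨ (b ∧ ¬a) ∨ (b ∧ ¬c) ∨ (¬c ∧ b) ∨ (¬c ∧ ¬a) ∨ (¬c ∧ ¬c)   (distribute ∧ over ∨)
≡ b ∨ ¬c   (simplify)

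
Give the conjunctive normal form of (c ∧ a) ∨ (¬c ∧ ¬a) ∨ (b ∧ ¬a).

(c ∨ ¬a) ∧ (a ∨ ¬c ∨ b)

(c ∧ a) ∨ (¬c ∧ ¬a) ∨ (b ∧ ¬a)
⇔ (c ∨ ¬c ∨ b) ∧ (c ∨ ¬c ∨ ¬a) ∧ (c ∨ ¬a ∨ b) ∧ (c ∨ ¬a ∨ ¬a) ∧ (a ∨ ¬c ∨ b) ∧ (a ∨ ¬c ∨ ¬a) ∧ (a ∨ ¬a ∨ b) ∧ (a ∨ ¬a ∨ ¬a)   (distribute ∨ over ∧)
⇔ (c ∨ ¬a) ∧ (a ∨ ¬c ∨ b)   (simplify)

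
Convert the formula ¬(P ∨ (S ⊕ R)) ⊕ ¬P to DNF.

(S ∧ ¬R ∧ ¬P) ∨ (¬S ∧ R ∧ ¬P)

¬(P ∨ (S ⊕ R)) ⊕ ¬P
≡ (¬(P ∨ (S ⊕ R)) ∧ ¬¬P) ∨ (¬¬(P ∨ (S ⊕ R)) ∧ ¬P)   (expand ⊕)
≡ (¬(P ∨ (S ∧ ¬R) ∨ (¬S ∧ R)) ∧ ¬¬P) ∨ (¬¬(P ∨ (S ⊕ R)) ∧ ¬P)   (expand ⊕)
≡ (¬(P ∨ (S ∧ ¬R) ∨ (¬S ∧ R)) ∧ ¬¬P) ∨ (¬¬(P ∨ (S ∧ ¬R) ∨ (¬S ∧ R)) ∧ ¬P)   (expand ⊕)
≡ (¬P ∧ ¬(S ∧ ¬R) ∧ ¬(¬S ∧ R) ∧ ¬¬P) ∨ (¬¬(P ∨ (S ∧ ¬R) ∨ (¬S ∧ R)) ∧ ¬P)   (De Morgan)
≡ (¬P ∧ (¬S ∨ ¬¬R) ∧ ¬(¬S ∧ R) ∧ ¬¬P) ∨ (¬¬(P ∨ (S ∧ ¬R) ∨ (¬S ∧ R)) ∧ ¬P)   (De Morgan)
≡ (¬P ∧ (¬S ∨ R) ∧ ¬(¬S ∧ R) ∧ ¬¬P) ∨ (¬¬(P ∨ (S ∧ ¬R) ∨ (¬S ∧ R)) ∧ ¬P)   (double negation)
≡ (¬P ∧ (¬S ∨ R) ∧ (¬¬S ∨ ¬R) ∧ ¬¬P) ∨ (¬¬(P ∨ (S ∧ ¬R) ∨ (¬S ∧ R)) ∧ ¬P)   (De Morgan)
≡ (¬P ∧ (¬S ∨ R) ∧ (S ∨ ¬R) ∧ ¬¬P) ∨ (¬¬(P ∨ (S ∧ ¬R) ∨ (¬S ∧ R)) ∧ ¬P)   (double negation)
≡ (¬P ∧ (¬S ∨ R) ∧ (S ∨ ¬R) ∧ P) ∨ (¬¬(P ∨ (S ∧ ¬R) ∨ (¬S ∧ R)) ∧ ¬P)   (double negation)
≡ (¬P ∧ (¬S ∨ R) ∧ (S ∨ ¬R) ∧ P) ∨ ((P ∨ (S ∧ ¬R) ∨ (¬S ∧ R)) ∧ ¬P)   (double negation)
≡ (¬P ∧ ¬S ∧ S ∧ P) ∨ (¬P ∧ ¬S ∧ ¬R ∧ P) ∨ (¬P ∧ R ∧ S ∧ P) ∨ (¬P ∧ R ∧ ¬R ∧ P) ∨ (P ∧ ¬P) ∨ (S ∧ ¬R ∧ ¬P) ∨ (¬S ∧ R ∧ ¬P)   (distribute ∧ over ∨)
≡ (S ∧ ¬R ∧ ¬P) ∨ (¬S ∧ R ∧ ¬P)   (simplify)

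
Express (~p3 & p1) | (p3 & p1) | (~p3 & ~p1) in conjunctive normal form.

(~p3 & p1) | (p3 & p1) | (~p3 & ~p1)
≡ (~p3 | p3 | ~p3) & (~p3 | p3 | ~p1) & (~p3 | p1 | ~p3) & (~p3 | p1 | ~p1) & (p1 | p3 | ~p3) & (p1 | p3 | ~p1) & (p1 | p1 | ~p3) & (p1 | p1 | ~p1)   [distribute | over &]
≡ ~p3 | p1   [simplify]

~p3 | p1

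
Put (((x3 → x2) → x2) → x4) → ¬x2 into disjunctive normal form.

(((x3 → x2) → x2) → x4) → ¬x2
= ¬(((x3 → x2) → x2) → x4) ∨ ¬x2
= ¬(¬((x3 → x2) → x2) ∨ x4) ∨ ¬x2
= ¬(¬(¬(x3 → x2) ∨ x2) ∨ x4) ∨ ¬x2
= ¬(¬(¬(¬x3 ∨ x2) ∨ x2) ∨ x4) ∨ ¬x2
= (¬¬(¬(¬x3 ∨ x2) ∨ x2) ∧ ¬x4) ∨ ¬x2
= ((¬(¬x3 ∨ x2) ∨ x2) ∧ ¬x4) ∨ ¬x2
= (((¬¬x3 ∧ ¬x2) ∨ x2) ∧ ¬x4) ∨ ¬x2
= (((x3 ∧ ¬x2) ∨ x2) ∧ ¬x4) ∨ ¬x2
= (x3 ∧ ¬x2 ∧ ¬x4) ∨ (x2 ∧ ¬x4) ∨ ¬x2
= (x2 ∧ ¬x4) ∨ ¬x2

(x2 ∧ ¬x4) ∨ ¬x2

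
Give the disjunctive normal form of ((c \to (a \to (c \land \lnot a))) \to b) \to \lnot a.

(\lnot c \land \lnot b) \lor \lnot a

((c \to (a \to (c \land \lnot a))) \to b) \to \lnot a
= \lnot ((c \to (a \to (c \land \lnot a))) \to b) \lor \lnot a   (eliminate \to)
= \lnot (\lnot (c \to (a \to (c \land \lnot a))) \lor b) \lor \lnot a   (eliminate \to)
= \lnot (\lnot (\lnot c \lor (a \to (c \land \lnot a))) \lor b) \lor \lnot a   (eliminate \to)
= \lnot (\lnot (\lnot c \lor \lnot a \lor (c \land \lnot a)) \lor b) \lor \lnot a   (eliminate \to)
= (\lnot \lnot (\lnot c \lor \lnot a \lor (c \land \lnot a)) \land \lnot b) \lor \lnot a   (De Morgan)
= ((\lnot c \lor \lnot a \lor (c \land \lnot a)) \land \lnot b) \lor \lnot a   (double negation)
= (\lnot c \land \lnot b) \lor (\lnot a \land \lnot b) \lor (c \land \lnot a \land \lnot b) \lor \lnot a   (distribute \land over \lor)
= (\lnot c \land \lnot b) \lor \lnot a   (simplify)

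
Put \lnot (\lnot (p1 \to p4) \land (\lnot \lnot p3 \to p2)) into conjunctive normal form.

\lnot (\lnot (p1 \to p4) \land (\lnot \lnot p3 \to p2))
≡ \lnot (\lnot (\lnot p1 \lor p4) \land (\lnot \lnot p3 \to p2))
≡ \lnot (\lnot (\lnot p1 \lor p4) \land (\lnot \lnot \lnot p3 \lor p2))
≡ \lnot \lnot (\lnot p1 \lor p4) \lor \lnot (\lnot \lnot \lnot p3 \lor p2)
≡ \lnot p1 \lor p4 \lor \lnot (\lnot \lnot \lnot p3 \lor p2)
≡ \lnot p1 \lor p4 \lor \lnot \lnot \lnot \lnot p3 \land \lnot p2
≡ \lnot p1 \lor p4 \lor \lnot \lnot p3 \land \lnot p2
≡ \lnot p1 \lor p4 \lor p3 \land \lnot p2
≡ (\lnot p1 \lor p4 \lor p3) \land (\lnot p1 \lor p4 \lor \lnot p2)

(\lnot p1 \lor p4 \lor p3) \land (\lnot p1 \lor p4 \lor \lnot p2)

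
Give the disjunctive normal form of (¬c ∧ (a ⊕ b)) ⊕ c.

(¬c ∧ (a ⊕ b)) ⊕ c
⇔ (¬c ∧ (a ⊕ b) ∧ ¬c) ∨ (¬(¬c ∧ (a ⊕ b)) ∧ c)   [expand ⊕]
⇔ (¬c ∧ ((a ∧ ¬b) ∨ (¬a ∧ b)) ∧ ¬c) ∨ (¬(¬c ∧ (a ⊕ b)) ∧ c)   [expand ⊕]
⇔ (¬c ∧ ((a ∧ ¬b) ∨ (¬a ∧ b)) ∧ ¬c) ∨ (¬(¬c ∧ ((a ∧ ¬b) ∨ (¬a ∧ b))) ∧ c)   [expand ⊕]
⇔ (¬c ∧ ((a ∧ ¬b) ∨ (¬a ∧ b)) ∧ ¬c) ∨ ((¬¬c ∨ ¬((a ∧ ¬b) ∨ (¬a ∧ b))) ∧ c)   [De Morgan]
⇔ (¬c ∧ ((a ∧ ¬b) ∨ (¬a ∧ b)) ∧ ¬c) ∨ ((c ∨ ¬((a ∧ ¬b) ∨ (¬a ∧ b))) ∧ c)   [double negation]
⇔ (¬c ∧ ((a ∧ ¬b) ∨ (¬a ∧ b)) ∧ ¬c) ∨ ((c ∨ (¬(a ∧ ¬b) ∧ ¬(¬a ∧ b))) ∧ c)   [De Morgan]
⇔ (¬c ∧ ((a ∧ ¬b) ∨ (¬a ∧ b)) ∧ ¬c) ∨ ((c ∨ ((¬a ∨ ¬¬b) ∧ ¬(¬a ∧ b))) ∧ c)   [De Morgan]
⇔ (¬c ∧ ((a ∧ ¬b) ∨ (¬a ∧ b)) ∧ ¬c) ∨ ((c ∨ ((¬a ∨ b) ∧ ¬(¬a ∧ b))) ∧ c)   [double negation]
⇔ (¬c ∧ ((a ∧ ¬b) ∨ (¬a ∧ b)) ∧ ¬c) ∨ ((c ∨ ((¬a ∨ b) ∧ (¬¬a ∨ ¬b))) ∧ c)   [De Morgan]
⇔ (¬c ∧ ((a ∧ ¬b) ∨ (¬a ∧ b)) ∧ ¬c) ∨ ((c ∨ ((¬a ∨ b) ∧ (a ∨ ¬b))) ∧ c)   [double negation]
⇔ (¬c ∧ a ∧ ¬b ∧ ¬c) ∨ (¬c ∧ ¬a ∧ b ∧ ¬c) ∨ (c ∧ c) ∨ (¬a ∧ a ∧ c) ∨ (¬a ∧ ¬b ∧ c) ∨ (b ∧ a ∧ c) ∨ (b ∧ ¬b ∧ c)   [distribute ∧ over ∨]
⇔ (¬c ∧ a ∧ ¬b) ∨ (¬c ∧ ¬a ∧ b) ∨ c   [simplify]

(¬c ∧ a ∧ ¬b) ∨ (¬c ∧ ¬a ∧ b) ∨ c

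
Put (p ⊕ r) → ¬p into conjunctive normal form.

¬p ∨ r

(p ⊕ r) → ¬p
≡ ¬(p ⊕ r) ∨ ¬p   [eliminate →]
≡ ¬((p ∨ r) ∧ ¬(p ∧ r)) ∨ ¬p   [expand ⊕]
≡ ¬(p ∨ r) ∨ ¬¬(p ∧ r) ∨ ¬p   [De Morgan]
≡ (¬p ∧ ¬r) ∨ ¬¬(p ∧ r) ∨ ¬p   [De Morgan]
≡ (¬p ∧ ¬r) ∨ (p ∧ r) ∨ ¬p   [double negation]
≡ (¬p ∨ p ∨ ¬p) ∧ (¬p ∨ r ∨ ¬p) ∧ (¬r ∨ p ∨ ¬p) ∧ (¬r ∨ r ∨ ¬p)   [distribute ∨ over ∧]
≡ ¬p ∨ r   [simplify]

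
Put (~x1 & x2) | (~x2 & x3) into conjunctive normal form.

(~x1 | ~x2) & (~x1 | x3) & (x2 | x3)

(~x1 & x2) | (~x2 & x3)
= (~x1 | ~x2) & (~x1 | x3) & (x2 | ~x2) & (x2 | x3)   (distribute | over &)
= (~x1 | ~x2) & (~x1 | x3) & (x2 | x3)   (simplify)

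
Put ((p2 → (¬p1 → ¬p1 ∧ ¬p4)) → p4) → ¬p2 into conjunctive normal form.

¬p4 ∨ ¬p2

((p2 → (¬p1 → ¬p1 ∧ ¬p4)) → p4) → ¬p2
= ¬((p2 → (¬p1 → ¬p1 ∧ ¬p4)) → p4) ∨ ¬p2
= ¬(¬(p2 → (¬p1 → ¬p1 ∧ ¬p4)) ∨ p4) ∨ ¬p2
= ¬(¬(¬p2 ∨ (¬p1 → ¬p1 ∧ ¬p4)) ∨ p4) ∨ ¬p2
= ¬(¬(¬p2 ∨ ¬¬p1 ∨ ¬p1 ∧ ¬p4) ∨ p4) ∨ ¬p2
= ¬¬(¬p2 ∨ ¬¬p1 ∨ ¬p1 ∧ ¬p4) ∧ ¬p4 ∨ ¬p2
= (¬p2 ∨ ¬¬p1 ∨ ¬p1 ∧ ¬p4) ∧ ¬p4 ∨ ¬p2
= (¬p2 ∨ p1 ∨ ¬p1 ∧ ¬p4) ∧ ¬p4 ∨ ¬p2
= (¬p2 ∨ p1 ∨ ¬p1 ∨ ¬p2) ∧ (¬p2 ∨ p1 ∨ ¬p4 ∨ ¬p2) ∧ (¬p4 ∨ ¬p2)
= ¬p4 ∨ ¬p2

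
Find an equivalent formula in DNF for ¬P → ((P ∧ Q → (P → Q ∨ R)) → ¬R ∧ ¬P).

¬P → ((P ∧ Q → (P → Q ∨ R)) → ¬R ∧ ¬P)
≡ ¬¬P ∨ ((P ∧ Q → (P → Q ∨ R)) → ¬R ∧ ¬P)   [eliminate →]
≡ ¬¬P ∨ ¬(P ∧ Q → (P → Q ∨ R)) ∨ ¬R ∧ ¬P   [eliminate →]
≡ ¬¬P ∨ ¬(¬(P ∧ Q) ∨ (P → Q ∨ R)) ∨ ¬R ∧ ¬P   [eliminate →]
≡ ¬¬P ∨ ¬(¬(P ∧ Q) ∨ ¬P ∨ Q ∨ R) ∨ ¬R ∧ ¬P   [eliminate →]
≡ P ∨ ¬(¬(P ∧ Q) ∨ ¬P ∨ Q ∨ R) ∨ ¬R ∧ ¬P   [double negation]
≡ P ∨ ¬¬(P ∧ Q) ∧ ¬¬P ∧ ¬Q ∧ ¬R ∨ ¬R ∧ ¬P   [De Morgan]
≡ P ∨ P ∧ Q ∧ ¬¬P ∧ ¬Q ∧ ¬R ∨ ¬R ∧ ¬P   [double negation]
≡ P ∨ P ∧ Q ∧ P ∧ ¬Q ∧ ¬R ∨ ¬R ∧ ¬P   [double negation]
≡ P ∨ ¬R ∧ ¬P   [simplify]

P ∨ ¬R ∧ ¬P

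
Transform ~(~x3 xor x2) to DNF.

(x3 & ~x2) | (x2 & ~x3)

~(~x3 xor x2)
= ~((~x3 & ~x2) | (~~x3 & x2))   [expand xor]
= ~(~x3 & ~x2) & ~(~~x3 & x2)   [De Morgan]
= (~~x3 | ~~x2) & ~(~~x3 & x2)   [De Morgan]
= (x3 | ~~x2) & ~(~~x3 & x2)   [double negation]
= (x3 | x2) & ~(~~x3 & x2)   [double negation]
= (x3 | x2) & (~~~x3 | ~x2)   [De Morgan]
= (x3 | x2) & (~x3 | ~x2)   [double negation]
= (x3 & ~x3) | (x3 & ~x2) | (x2 & ~x3) | (x2 & ~x2)   [distribute & over |]
= (x3 & ~x2) | (x2 & ~x3)   [simplify]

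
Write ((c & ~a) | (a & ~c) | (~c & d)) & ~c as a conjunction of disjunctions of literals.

(c | a | d) & ~c

((c & ~a) | (a & ~c) | (~c & d)) & ~c
= (c | a | ~c) & (c | a | d) & (c | ~c | ~c) & (c | ~c | d) & (~a | a | ~c) & (~a | a | d) & (~a | ~c | ~c) & (~a | ~c | d) & ~c   [distribute | over &]
= (c | a | d) & ~c   [simplify]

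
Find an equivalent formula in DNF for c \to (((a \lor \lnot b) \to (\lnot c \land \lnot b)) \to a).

\lnot c \lor (\lnot b \land c) \lor a

c \to (((a \lor \lnot b) \to (\lnot c \land \lnot b)) \to a)
≡ \lnot c \lor (((a \lor \lnot b) \to (\lnot c \land \lnot b)) \to a)   [eliminate \to]
≡ \lnot c \lor \lnot ((a \lor \lnot b) \to (\lnot c \land \lnot b)) \lor a   [eliminate \to]
≡ \lnot c \lor \lnot (\lnot (a \lor \lnot b) \lor (\lnot c \land \lnot b)) \lor a   [eliminate \to]
≡ \lnot c \lor (\lnot \lnot (a \lor \lnot b) \land \lnot (\lnot c \land \lnot b)) \lor a   [De Morgan]
≡ \lnot c \lor ((a \lor \lnot b) \land \lnot (\lnot c \land \lnot b)) \lor a   [double negation]
≡ \lnot c \lor ((a \lor \lnot b) \land (\lnot \lnot c \lor \lnot \lnot b)) \lor a   [De Morgan]
≡ \lnot c \lor ((a \lor \lnot b) \land (c \lor \lnot \lnot b)) \lor a   [double negation]
≡ \lnot c \lor ((a \lor \lnot b) \land (c \lor b)) \lor a   [double negation]
≡ \lnot c \lor (a \land c) \lor (a \land b) \lor (\lnot b \land c) \lor (\lnot b \land b) \lor a   [distribute \land over \lor]
≡ \lnot c \lor (\lnot b \land c) \lor a   [simplify]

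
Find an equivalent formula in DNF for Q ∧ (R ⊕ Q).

Q ∧ ¬R

Q ∧ (R ⊕ Q)
≡ Q ∧ ((R ∧ ¬Q) ∨ (¬R ∧ Q))   — expand ⊕
≡ (Q ∧ R ∧ ¬Q) ∨ (Q ∧ ¬R ∧ Q)   — distribute ∧ over ∨
≡ Q ∧ ¬R   — simplify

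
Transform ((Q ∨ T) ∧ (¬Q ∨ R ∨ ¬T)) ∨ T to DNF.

((Q ∨ T) ∧ (¬Q ∨ R ∨ ¬T)) ∨ T
≡ (Q ∧ ¬Q) ∨ (Q ∧ R) ∨ (Q ∧ ¬T) ∨ (T ∧ ¬Q) ∨ (T ∧ R) ∨ (T ∧ ¬T) ∨ T   (distribute ∧ over ∨)
≡ (Q ∧ R) ∨ (Q ∧ ¬T) ∨ T   (simplify)

(Q ∧ R) ∨ (Q ∧ ¬T) ∨ T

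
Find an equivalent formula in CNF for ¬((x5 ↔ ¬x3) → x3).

¬((x5 ↔ ¬x3) → x3)
≡ ¬(¬(x5 ↔ ¬x3) ∨ x3)   (eliminate →)
≡ ¬(¬((x5 → ¬x3) ∧ (¬x3 → x5)) ∨ x3)   (eliminate ↔)
≡ ¬(¬((¬x5 ∨ ¬x3) ∧ (¬x3 → x5)) ∨ x3)   (eliminate →)
≡ ¬(¬((¬x5 ∨ ¬x3) ∧ (¬¬x3 ∨ x5)) ∨ x3)   (eliminate →)
≡ ¬¬((¬x5 ∨ ¬x3) ∧ (¬¬x3 ∨ x5)) ∧ ¬x3   (De Morgan)
≡ (¬x5 ∨ ¬x3) ∧ (¬¬x3 ∨ x5) ∧ ¬x3   (double negation)
≡ (¬x5 ∨ ¬x3) ∧ (x3 ∨ x5) ∧ ¬x3   (double negation)
≡ (x3 ∨ x5) ∧ ¬x3   (simplify)

(x3 ∨ x5) ∧ ¬x3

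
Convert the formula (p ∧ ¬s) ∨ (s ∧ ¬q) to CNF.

(p ∧ ¬s) ∨ (s ∧ ¬q)
⇔ (p ∨ s) ∧ (p ∨ ¬q) ∧ (¬s ∨ s) ∧ (¬s ∨ ¬q)
⇔ (p ∨ s) ∧ (p ∨ ¬q) ∧ (¬s ∨ ¬q)

(p ∨ s) ∧ (p ∨ ¬q) ∧ (¬s ∨ ¬q)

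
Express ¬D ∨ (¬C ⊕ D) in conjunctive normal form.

¬D ∨ (¬C ⊕ D)
⇔ ¬D ∨ ((¬C ∨ D) ∧ ¬(¬C ∧ D))   — expand ⊕
⇔ ¬D ∨ ((¬C ∨ D) ∧ (¬¬C ∨ ¬D))   — De Morgan
⇔ ¬D ∨ ((¬C ∨ D) ∧ (C ∨ ¬D))   — double negation
⇔ (¬D ∨ ¬C ∨ D) ∧ (¬D ∨ C ∨ ¬D)   — distribute ∨ over ∧
⇔ ¬D ∨ C   — simplify

¬D ∨ C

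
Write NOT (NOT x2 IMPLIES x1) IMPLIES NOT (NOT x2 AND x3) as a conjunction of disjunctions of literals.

NOT (NOT x2 IMPLIES x1) IMPLIES NOT (NOT x2 AND x3)
≡ NOT NOT (NOT x2 IMPLIES x1) OR NOT (NOT x2 AND x3)   [eliminate IMPLIES]
≡ NOT NOT (NOT NOT x2 OR x1) OR NOT (NOT x2 AND x3)   [eliminate IMPLIES]
≡ NOT NOT x2 OR x1 OR NOT (NOT x2 AND x3)   [double negation]
≡ x2 OR x1 OR NOT (NOT x2 AND x3)   [double negation]
≡ x2 OR x1 OR NOT NOT x2 OR NOT x3   [De Morgan]
≡ x2 OR x1 OR x2 OR NOT x3   [double negation]
≡ x2 OR x1 OR NOT x3   [simplify]

x2 OR x1 OR NOT x3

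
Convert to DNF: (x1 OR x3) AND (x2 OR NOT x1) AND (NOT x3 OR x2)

(x1 AND x2) OR (x3 AND x2)

(x1 OR x3) AND (x2 OR NOT x1) AND (NOT x3 OR x2)
= (x1 AND x2 AND NOT x3) OR (x1 AND x2 AND x2) OR (x1 AND NOT x1 AND NOT x3) OR (x1 AND NOT x1 AND x2) OR (x3 AND x2 AND NOT x3) OR (x3 AND x2 AND x2) OR (x3 AND NOT x1 AND NOT x3) OR (x3 AND NOT x1 AND x2)   [distribute AND over OR]
= (x1 AND x2) OR (x3 AND x2)   [simplify]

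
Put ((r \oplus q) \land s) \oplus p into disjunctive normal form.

((r \oplus q) \land s) \oplus p
≡ ((r \oplus q) \land s \land \lnot p) \lor (\lnot ((r \oplus q) \land s) \land p)   — expand \oplus
≡ (((r \land \lnot q) \lor (\lnot r \land q)) \land s \land \lnot p) \lor (\lnot ((r \oplus q) \land s) \land p)   — expand \oplus
≡ (((r \land \lnot q) \lor (\lnot r \land q)) \land s \land \lnot p) \lor (\lnot (((r \land \lnot q) \lor (\lnot r \land q)) \land s) \land p)   — expand \oplus
≡ (((r \land \lnot q) \lor (\lnot r \land q)) \land s \land \lnot p) \lor ((\lnot ((r \land \lnot q) \lor (\lnot r \land q)) \lor \lnot s) \land p)   — De Morgan
≡ (((r \land \lnot q) \lor (\lnot r \land q)) \land s \land \lnot p) \lor (((\lnot (r \land \lnot q) \land \lnot (\lnot r \land q)) \lor \lnot s) \land p)   — De Morgan
≡ (((r \land \lnot q) \lor (\lnot r \land q)) \land s \land \lnot p) \lor ((((\lnot r \lor \lnot \lnot q) \land \lnot (\lnot r \land q)) \lor \lnot s) \land p)   — De Morgan
≡ (((r \land \lnot q) \lor (\lnot r \land q)) \land s \land \lnot p) \lor ((((\lnot r \lor q) \land \lnot (\lnot r \land q)) \lor \lnot s) \land p)   — double negation
≡ (((r \land \lnot q) \lor (\lnot r \land q)) \land s \land \lnot p) \lor ((((\lnot r \lor q) \land (\lnot \lnot r \lor \lnot q)) \lor \lnot s) \land p)   — De Morgan
≡ (((r \land \lnot q) \lor (\lnot r \land q)) \land s \land \lnot p) \lor ((((\lnot r \lor q) \land (r \lor \lnot q)) \lor \lnot s) \land p)   — double negation
≡ (r \land \lnot q \land s \land \lnot p) \lor (\lnot r \land q \land s \land \lnot p) \lor (\lnot r \land r \land p) \lor (\lnot r \land \lnot q \land p) \lor (q \land r \land p) \lor (q \land \lnot q \land p) \lor (\lnot s \land p)   — distribute \land over \lor
≡ (r \land \lnot q \land s \land \lnot p) \lor (\lnot r \land q \land s \land \lnot p) \lor (\lnot r \land \lnot q \land p) \lor (q \land r \land p) \lor (\lnot s \land p)   — simplify

(r \land \lnot q \land s \land \lnot p) \lor (\lnot r \land q \land s \land \lnot p) \lor (\lnot r \land \lnot q \land p) \lor (q \land r \land p) \lor (\lnot s \land p)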